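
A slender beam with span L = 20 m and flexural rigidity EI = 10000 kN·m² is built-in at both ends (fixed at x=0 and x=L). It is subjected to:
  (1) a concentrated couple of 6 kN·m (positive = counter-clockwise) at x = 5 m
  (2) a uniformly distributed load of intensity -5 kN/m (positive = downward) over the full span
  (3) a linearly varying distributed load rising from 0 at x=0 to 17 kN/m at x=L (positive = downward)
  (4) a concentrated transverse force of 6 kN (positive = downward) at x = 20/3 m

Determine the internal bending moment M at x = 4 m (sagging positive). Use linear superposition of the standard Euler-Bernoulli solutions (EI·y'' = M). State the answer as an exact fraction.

Load 1 — applied couple M₀=6 kN·m at a=5 m (b=L-a=15):
  M_1 = R_Ax - M_A  [x≤a] with R_A=27/80, M_A=-9/8 = (27/80)·4 - (-9/8) = 99/40 kN·m
Load 2 — uniform load w=-5 kN/m over full span:
  M_2 = wLx/2 - wL²/12 - wx²/2 = (-5)·20·4/2 - (-5)·20²/12 - (-5)·4²/2 = 20/3 kN·m
Load 3 — triangular load w₀=17 kN/m (0→w₀ over full span):
  M_3 = 3w₀Lx/20 - w₀L²/30 - w₀x³/(6L) = 3·17·20·4/20 - 17·20²/30 - 17·4³/(6·20) = -476/15 kN·m
Load 4 — point force P=6 kN at a=20/3 m (b=L-a=40/3):
  M_4 = Pb²(3a+b)x/L³ - Pab²/L²  [x≤a] = 6·(40/3)²·(3·(20/3)+(40/3))·4/20³ - 6·(20/3)·(40/3)²/20² = 0 kN·m
Superposition: M = Σ M_i = -2711/120 kN·m ≈ -22.591667 kN·m

M(4) = -2711/120 kN·m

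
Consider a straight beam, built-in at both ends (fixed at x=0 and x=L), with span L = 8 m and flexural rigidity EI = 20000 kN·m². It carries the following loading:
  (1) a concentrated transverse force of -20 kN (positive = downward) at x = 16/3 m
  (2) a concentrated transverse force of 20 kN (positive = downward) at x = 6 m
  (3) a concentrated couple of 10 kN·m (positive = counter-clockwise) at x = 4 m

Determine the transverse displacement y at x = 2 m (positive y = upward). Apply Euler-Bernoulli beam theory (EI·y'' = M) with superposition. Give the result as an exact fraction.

Load 1 — point force P=-20 kN at a=16/3 m (b=L-a=8/3):
  y_1 = -Pb²x²(3aL-(3a+b)x)/(6L³EI)  [x≤a] = -(-20)·(8/3)²·2²·(3·(16/3)·8-(3·(16/3)+(8/3))·2)/(6·8³·20000) = 17/20250 m
Load 2 — point force P=20 kN at a=6 m (b=L-a=2):
  y_2 = -Pb²x²(3aL-(3a+b)x)/(6L³EI)  [x≤a] = -20·2²·2²·(3·6·8-(3·6+2)·2)/(6·8³·20000) = -13/24000 m
Load 3 — applied couple M₀=10 kN·m at a=4 m (b=L-a=4):
  y_3 = (R_Ax³/6 - M_Ax²/2)/EI  [x≤a] with R_A=15/8, M_A=5/2 = ((15/8)·2³/6 - (5/2)·2²/2)/20000 = -1/8000 m
Superposition: y = Σ y_i = 7/40500 m ≈ 0.000173 m

y(2) = 7/40500 m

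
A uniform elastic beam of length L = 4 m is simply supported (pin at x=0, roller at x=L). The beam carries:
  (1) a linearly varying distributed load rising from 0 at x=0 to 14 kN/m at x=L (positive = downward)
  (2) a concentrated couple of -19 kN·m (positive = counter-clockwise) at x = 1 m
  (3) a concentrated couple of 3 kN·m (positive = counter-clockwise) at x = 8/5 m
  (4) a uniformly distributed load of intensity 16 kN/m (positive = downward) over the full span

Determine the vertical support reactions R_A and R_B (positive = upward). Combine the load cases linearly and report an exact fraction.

R_A = 112/3 kN, R_B = 164/3 kN

Load 1 — triangular load w₀=14 kN/m (0→w₀ over full span):
  R_A = w₀L/6 = 14·4/6 = 28/3 kN
  R_B = w₀L/3 = 14·4/3 = 56/3 kN
Load 2 — applied couple M₀=-19 kN·m at a=1 m (b=L-a=3):
  R_A = M₀/L = (-19)/4 = -19/4 kN
  R_B = -M₀/L = -(-19)/4 = 19/4 kN
Load 3 — applied couple M₀=3 kN·m at a=8/5 m (b=L-a=12/5):
  R_A = M₀/L = 3/4 kN
  R_B = -M₀/L = -3/4 kN
Load 4 — uniform load w=16 kN/m over full span:
  R_A = wL/2 = 16·4/2 = 32 kN
  R_B = wL/2 = 16·4/2 = 32 kN
Superposition: R_A = 112/3 kN, R_B = 164/3 kN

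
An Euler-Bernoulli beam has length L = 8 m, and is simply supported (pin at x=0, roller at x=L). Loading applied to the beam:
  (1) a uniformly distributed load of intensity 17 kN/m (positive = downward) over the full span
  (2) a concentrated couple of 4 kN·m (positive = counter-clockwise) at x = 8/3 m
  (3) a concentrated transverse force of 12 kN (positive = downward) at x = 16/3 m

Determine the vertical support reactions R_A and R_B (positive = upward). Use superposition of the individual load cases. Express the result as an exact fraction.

Load 1 — uniform load w=17 kN/m over full span:
  R_A = wL/2 = 17·8/2 = 68 kN
  R_B = wL/2 = 17·8/2 = 68 kN
Load 2 — applied couple M₀=4 kN·m at a=8/3 m (b=L-a=16/3):
  R_A = M₀/L = 4/8 = 1/2 kN
  R_B = -M₀/L = -4/8 = -1/2 kN
Load 3 — point force P=12 kN at a=16/3 m (b=L-a=8/3):
  R_A = Pb/L = 12·(8/3)/8 = 4 kN
  R_B = Pa/L = 12·(16/3)/8 = 8 kN
Superposition: R_A = 145/2 kN, R_B = 151/2 kN

R_A = 145/2 kN, R_B = 151/2 kN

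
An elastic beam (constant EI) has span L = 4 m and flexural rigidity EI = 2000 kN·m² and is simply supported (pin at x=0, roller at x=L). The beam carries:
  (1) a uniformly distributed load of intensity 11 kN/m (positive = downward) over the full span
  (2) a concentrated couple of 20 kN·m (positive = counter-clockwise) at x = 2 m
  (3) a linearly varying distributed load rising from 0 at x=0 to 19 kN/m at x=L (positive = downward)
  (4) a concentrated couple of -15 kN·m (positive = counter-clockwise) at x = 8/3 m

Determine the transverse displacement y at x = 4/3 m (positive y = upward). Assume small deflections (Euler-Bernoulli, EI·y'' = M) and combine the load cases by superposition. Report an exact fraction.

y(4/3) = -2443/91125 m

Load 1 — uniform load w=11 kN/m over full span:
  y_1 = -wx(L³-2Lx²+x³)/(24EI) = -11·(4/3)·(4³-2·4·(4/3)²+(4/3)³)/(24·2000) = -484/30375 m
Load 2 — applied couple M₀=20 kN·m at a=2 m (b=L-a=2):
  y_2 = (M₀x³/(6L)+C₁x)/EI  [x≤a] with C₁=M₀(3b²-L²)/(6L)=-10/3 = (20·(4/3)³/(6·4)+(-10/3)·(4/3))/2000 = -1/810 m
Load 3 — triangular load w₀=19 kN/m (0→w₀ over full span):
  y_3 = -w₀x(7L⁴-10L²x²+3x⁴)/(360LEI) = -19·(4/3)·(7·4⁴-10·4²·(4/3)²+3·(4/3)⁴)/(360·4·2000) = -1216/91125 m
Load 4 — applied couple M₀=-15 kN·m at a=8/3 m (b=L-a=4/3):
  y_4 = (M₀x³/(6L)+C₁x)/EI  [x≤a] with C₁=M₀(3b²-L²)/(6L)=20/3 = ((-15)·(4/3)³/(6·4)+(20/3)·(4/3))/2000 = 1/270 m
Superposition: y = Σ y_i = -2443/91125 m ≈ -0.026809 m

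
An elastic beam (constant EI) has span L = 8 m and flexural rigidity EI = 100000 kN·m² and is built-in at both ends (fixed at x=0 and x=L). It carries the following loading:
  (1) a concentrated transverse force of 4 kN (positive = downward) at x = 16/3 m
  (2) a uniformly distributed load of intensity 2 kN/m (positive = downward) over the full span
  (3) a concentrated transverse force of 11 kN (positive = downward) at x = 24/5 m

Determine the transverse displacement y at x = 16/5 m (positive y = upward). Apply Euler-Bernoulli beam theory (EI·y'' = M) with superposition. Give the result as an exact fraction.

y(16/5) = -1907968/3955078125 m

Load 1 — point force P=4 kN at a=16/3 m (b=L-a=8/3):
  y_1 = -Pb²x²(3aL-(3a+b)x)/(6L³EI)  [x≤a] = -4·(8/3)²·(16/5)²·(3·(16/3)·8-(3·(16/3)+(8/3))·(16/5))/(6·8³·100000) = -2048/31640625 m
Load 2 — uniform load w=2 kN/m over full span:
  y_2 = -wx²(L-x)²/(24EI) = -2·(16/5)²·(8-(16/5))²/(24·100000) = -384/1953125 m
Load 3 — point force P=11 kN at a=24/5 m (b=L-a=16/5):
  y_3 = -Pb²x²(3aL-(3a+b)x)/(6L³EI)  [x≤a] = -11·(16/5)²·(16/5)²·(3·(24/5)·8-(3·(24/5)+(16/5))·(16/5))/(6·8³·100000) = -32384/146484375 m
Superposition: y = Σ y_i = -1907968/3955078125 m ≈ -0.000482 m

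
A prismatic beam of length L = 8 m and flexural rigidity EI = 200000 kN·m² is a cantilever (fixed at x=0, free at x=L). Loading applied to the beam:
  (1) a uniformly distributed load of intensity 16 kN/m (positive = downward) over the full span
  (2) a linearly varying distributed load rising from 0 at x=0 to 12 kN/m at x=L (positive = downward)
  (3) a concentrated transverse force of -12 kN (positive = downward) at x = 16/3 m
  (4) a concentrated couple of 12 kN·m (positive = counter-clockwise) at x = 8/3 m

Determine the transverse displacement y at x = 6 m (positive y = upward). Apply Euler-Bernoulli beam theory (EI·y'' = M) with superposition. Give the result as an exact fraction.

Load 1 — uniform load w=16 kN/m over full span:
  y_1 = -wx²(x²-4Lx+6L²)/(24EI) = -16·6²·(6²-4·8·6+6·8²)/(24·200000) = -171/6250 m
Load 2 — triangular load w₀=12 kN/m (0→w₀ over full span):
  y_2 = (w₀Lx³/12-w₀L²x²/6-w₀x⁵/(120L))/EI = (12·8·6³/12-12·8²·6²/6-12·6⁵/(120·8))/200000 = -7443/500000 m
Load 3 — point force P=-12 kN at a=16/3 m (b=L-a=8/3):
  y_3 = -Pa²(3x-a)/(6EI)  [x>a] = -(-12)·(16/3)²·(3·6-(16/3))/(6·200000) = 304/84375 m
Load 4 — applied couple M₀=12 kN·m at a=8/3 m (b=L-a=16/3):
  y_4 = M₀a(2x-a)/(2EI)  [x>a] = 12·(8/3)·(2·6-(8/3))/(2·200000) = 7/9375 m
Superposition: y = Σ y_i = -511601/13500000 m ≈ -0.037896 m

y(6) = -511601/13500000 m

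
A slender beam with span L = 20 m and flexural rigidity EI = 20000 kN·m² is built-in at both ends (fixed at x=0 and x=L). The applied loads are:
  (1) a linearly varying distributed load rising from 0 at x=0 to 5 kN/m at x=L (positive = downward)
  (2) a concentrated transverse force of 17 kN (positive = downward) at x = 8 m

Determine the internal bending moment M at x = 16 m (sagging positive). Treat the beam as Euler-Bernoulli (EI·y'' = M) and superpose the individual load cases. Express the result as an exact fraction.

Load 1 — triangular load w₀=5 kN/m (0→w₀ over full span):
  M_1 = 3w₀Lx/20 - w₀L²/30 - w₀x³/(6L) = 3·5·20·16/20 - 5·20²/30 - 5·16³/(6·20) = 8/3 kN·m
Load 2 — point force P=17 kN at a=8 m (b=L-a=12):
  M_2 = Pa²(a+3b)(L-x)/L³ - Pa²b/L²  [x>a] = 17·8²·(8+3·12)·(20-16)/20³ - 17·8²·12/20² = -1088/125 kN·m
Superposition: M = Σ M_i = -2264/375 kN·m ≈ -6.037333 kN·m

M(16) = -2264/375 kN·m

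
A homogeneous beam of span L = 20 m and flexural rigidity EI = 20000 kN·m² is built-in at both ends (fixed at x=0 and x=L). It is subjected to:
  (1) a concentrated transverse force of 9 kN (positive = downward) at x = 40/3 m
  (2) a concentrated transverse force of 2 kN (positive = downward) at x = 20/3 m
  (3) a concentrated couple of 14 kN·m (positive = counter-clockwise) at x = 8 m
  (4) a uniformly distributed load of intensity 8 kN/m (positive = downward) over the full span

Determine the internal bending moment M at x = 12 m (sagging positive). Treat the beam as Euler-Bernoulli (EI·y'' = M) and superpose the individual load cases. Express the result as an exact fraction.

M(12) = 437404/3375 kN·m

Load 1 — point force P=9 kN at a=40/3 m (b=L-a=20/3):
  M_1 = Pb²(3a+b)x/L³ - Pab²/L²  [x≤a] = 9·(20/3)²·(3·(40/3)+(20/3))·12/20³ - 9·(40/3)·(20/3)²/20² = 44/3 kN·m
Load 2 — point force P=2 kN at a=20/3 m (b=L-a=40/3):
  M_2 = Pa²(a+3b)(L-x)/L³ - Pa²b/L²  [x>a] = 2·(20/3)²·((20/3)+3·(40/3))·(20-12)/20³ - 2·(20/3)²·(40/3)/20² = 32/27 kN·m
Load 3 — applied couple M₀=14 kN·m at a=8 m (b=L-a=12):
  M_3 = R_Ax - M_A - M₀  [x>a] with R_A=126/125, M_A=42/25 = (126/125)·12 - (42/25) - 14 = -448/125 kN·m
Load 4 — uniform load w=8 kN/m over full span:
  M_4 = wLx/2 - wL²/12 - wx²/2 = 8·20·12/2 - 8·20²/12 - 8·12²/2 = 352/3 kN·m
Superposition: M = Σ M_i = 437404/3375 kN·m ≈ 129.601185 kN·m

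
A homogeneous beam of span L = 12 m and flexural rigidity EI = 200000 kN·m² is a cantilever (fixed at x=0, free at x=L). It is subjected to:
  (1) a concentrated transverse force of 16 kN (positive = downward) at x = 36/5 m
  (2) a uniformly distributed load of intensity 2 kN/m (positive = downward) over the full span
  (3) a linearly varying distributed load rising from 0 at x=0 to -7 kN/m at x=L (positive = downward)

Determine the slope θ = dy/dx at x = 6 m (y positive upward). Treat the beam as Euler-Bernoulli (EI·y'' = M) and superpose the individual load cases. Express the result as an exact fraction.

θ(6) = 3843/2000000 rad

Load 1 — point force P=16 kN at a=36/5 m (b=L-a=24/5):
  θ_1 = -Px(2a-x)/(2EI)  [x≤a] = -16·6·(2·(36/5)-6)/(2·200000) = -63/31250 rad
Load 2 — uniform load w=2 kN/m over full span:
  θ_2 = -wx(x²-3Lx+3L²)/(6EI) = -2·6·(6²-3·12·6+3·12²)/(6·200000) = -63/25000 rad
Load 3 — triangular load w₀=-7 kN/m (0→w₀ over full span):
  θ_3 = (w₀Lx²/4-w₀L²x/3-w₀x⁴/(24L))/EI = ((-7)·12·6²/4-(-7)·12²·6/3-(-7)·6⁴/(24·12))/200000 = 2583/400000 rad
Superposition: θ = Σ θ_i = 3843/2000000 rad ≈ 0.001922 rad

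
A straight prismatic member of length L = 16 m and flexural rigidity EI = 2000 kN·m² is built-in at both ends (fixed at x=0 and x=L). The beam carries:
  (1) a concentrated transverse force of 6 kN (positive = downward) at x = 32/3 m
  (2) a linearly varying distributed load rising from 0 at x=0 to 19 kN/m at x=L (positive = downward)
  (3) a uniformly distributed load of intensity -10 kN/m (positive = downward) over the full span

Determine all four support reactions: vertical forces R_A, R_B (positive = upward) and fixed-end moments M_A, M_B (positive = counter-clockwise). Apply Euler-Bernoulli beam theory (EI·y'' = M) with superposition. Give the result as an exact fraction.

R_A = -1478/45 kN, M_A = -1984/45 kN·m, R_B = 1388/45 kN, M_B = -1984/45 kN·m

Load 1 — point force P=6 kN at a=32/3 m (b=L-a=16/3):
  R_A = Pb²(3a+b)/L³ = 6·(16/3)²·(3·(32/3)+(16/3))/16³ = 14/9 kN
  M_A = Pab²/L² = 6·(32/3)·(16/3)²/16² = 64/9 kN·m
  R_B = Pa²(a+3b)/L³ = 6·(32/3)²·((32/3)+3·(16/3))/16³ = 40/9 kN
  M_B = -Pa²b/L² = -6·(32/3)²·(16/3)/16² = -128/9 kN·m
Load 2 — triangular load w₀=19 kN/m (0→w₀ over full span):
  R_A = 3w₀L/20 = 3·19·16/20 = 228/5 kN
  M_A = w₀L²/30 = 19·16²/30 = 2432/15 kN·m
  R_B = 7w₀L/20 = 7·19·16/20 = 532/5 kN
  M_B = -w₀L²/20 = -19·16²/20 = -1216/5 kN·m
Load 3 — uniform load w=-10 kN/m over full span:
  R_A = wL/2 = (-10)·16/2 = -80 kN
  M_A = wL²/12 = (-10)·16²/12 = -640/3 kN·m
  R_B = wL/2 = (-10)·16/2 = -80 kN
  M_B = -wL²/12 = -(-10)·16²/12 = 640/3 kN·m
Superposition: R_A = -1478/45 kN, M_A = -1984/45 kN·m, R_B = 1388/45 kN, M_B = -1984/45 kN·m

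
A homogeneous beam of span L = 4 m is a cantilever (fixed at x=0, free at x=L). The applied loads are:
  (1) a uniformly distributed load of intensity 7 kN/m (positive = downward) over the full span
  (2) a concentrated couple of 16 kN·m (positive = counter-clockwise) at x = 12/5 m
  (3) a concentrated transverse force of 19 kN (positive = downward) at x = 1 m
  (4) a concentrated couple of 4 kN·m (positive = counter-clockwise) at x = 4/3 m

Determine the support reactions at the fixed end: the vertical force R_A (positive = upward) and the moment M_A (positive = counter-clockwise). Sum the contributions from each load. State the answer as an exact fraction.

R_A = 47 kN, M_A = 55 kN·m

Load 1 — uniform load w=7 kN/m over full span:
  R_A = wL = 7·4 = 28 kN
  M_A = wL²/2 = 7·4²/2 = 56 kN·m
Load 2 — applied couple M₀=16 kN·m at a=12/5 m (b=L-a=8/5):
  R_A = 0 kN
  M_A = -M₀ = -16 kN·m
Load 3 — point force P=19 kN at a=1 m (b=L-a=3):
  R_A = P = 19 kN
  M_A = Pa = 19·1 = 19 kN·m
Load 4 — applied couple M₀=4 kN·m at a=4/3 m (b=L-a=8/3):
  R_A = 0 kN
  M_A = -M₀ = -4 kN·m
Superposition: R_A = 47 kN, M_A = 55 kN·m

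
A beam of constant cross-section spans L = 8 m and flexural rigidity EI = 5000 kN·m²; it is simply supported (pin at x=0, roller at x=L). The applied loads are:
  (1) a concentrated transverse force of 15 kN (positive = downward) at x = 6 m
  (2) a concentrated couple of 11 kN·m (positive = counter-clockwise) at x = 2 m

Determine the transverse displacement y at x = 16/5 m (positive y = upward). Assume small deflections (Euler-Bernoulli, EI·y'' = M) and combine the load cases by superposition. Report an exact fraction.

Load 1 — point force P=15 kN at a=6 m (b=L-a=2):
  y_1 = -Pbx(L²-b²-x²)/(6LEI)  [x≤a] = -15·2·(16/5)·(8²-2²-(16/5)²)/(6·8·5000) = -311/15625 m
Load 2 — applied couple M₀=11 kN·m at a=2 m (b=L-a=6):
  y_2 = (M₀x³/(6L)-M₀(x-a)²/2+C₁x)/EI  [x>a] with C₁=M₀(3b²-L²)/(6L)=121/12 = (11·(16/5)³/(6·8)-11·((16/5)-2)²/2+(121/12)·(16/5))/5000 = 1991/312500 m
Superposition: y = Σ y_i = -4229/312500 m ≈ -0.013533 m

y(16/5) = -4229/312500 m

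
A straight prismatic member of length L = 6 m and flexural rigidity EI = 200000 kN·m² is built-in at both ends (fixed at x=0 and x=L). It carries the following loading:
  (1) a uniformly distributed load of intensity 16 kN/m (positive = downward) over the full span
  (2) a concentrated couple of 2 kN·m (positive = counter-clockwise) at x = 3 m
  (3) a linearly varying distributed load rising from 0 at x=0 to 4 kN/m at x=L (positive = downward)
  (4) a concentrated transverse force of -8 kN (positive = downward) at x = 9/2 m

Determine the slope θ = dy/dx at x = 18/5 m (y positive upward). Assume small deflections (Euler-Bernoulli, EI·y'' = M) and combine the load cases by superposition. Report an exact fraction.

θ(18/5) = 4827/62500000 rad

Load 1 — uniform load w=16 kN/m over full span:
  θ_1 = -wx(L-x)(L-2x)/(12EI) = -16·(18/5)·(6-(18/5))·(6-2·(18/5))/(12·200000) = 27/390625 rad
Load 2 — applied couple M₀=2 kN·m at a=3 m (b=L-a=3):
  θ_2 = (R_Ax²/2 - M_Ax - M₀(x-a))/EI  [x>a] with R_A=1/2, M_A=1/2 = ((1/2)·(18/5)²/2 - (1/2)·(18/5) - 2·((18/5)-3))/200000 = 3/2500000 rad
Load 3 — triangular load w₀=4 kN/m (0→w₀ over full span):
  θ_3 = -w₀(2x(L-x)(L-2x)(x+2L)+x²(L-x)²)/(120LEI) = -4·(2·(18/5)·(6-(18/5))·(6-2·(18/5))·((18/5)+2·6)+(18/5)²·(6-(18/5))²)/(120·6·200000) = 27/3906250 rad
Load 4 — point force P=-8 kN at a=9/2 m (b=L-a=3/2):
  θ_4 = -Pb²x(2aL-(3a+b)x)/(2L³EI)  [x≤a] = -(-8)·(3/2)²·(18/5)·(2·(9/2)·6-(3·(9/2)+(3/2))·(18/5))/(2·6³·200000) = 0 rad
Superposition: θ = Σ θ_i = 4827/62500000 rad ≈ 0.000077 rad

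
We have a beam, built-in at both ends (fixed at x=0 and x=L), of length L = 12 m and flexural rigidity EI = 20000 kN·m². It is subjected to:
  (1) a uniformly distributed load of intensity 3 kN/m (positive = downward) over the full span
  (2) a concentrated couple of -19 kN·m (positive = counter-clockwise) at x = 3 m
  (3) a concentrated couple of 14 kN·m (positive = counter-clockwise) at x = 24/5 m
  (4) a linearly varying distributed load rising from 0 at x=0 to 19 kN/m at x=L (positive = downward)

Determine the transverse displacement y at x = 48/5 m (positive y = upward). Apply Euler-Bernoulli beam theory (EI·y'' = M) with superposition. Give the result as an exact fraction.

Load 1 — uniform load w=3 kN/m over full span:
  y_1 = -wx²(L-x)²/(24EI) = -3·(48/5)²·(12-(48/5))²/(24·20000) = -1296/390625 m
Load 2 — applied couple M₀=-19 kN·m at a=3 m (b=L-a=9):
  y_2 = (R_Ax³/6 - M_Ax²/2 - M₀(x-a)²/2)/EI  [x>a] with R_A=-57/32, M_A=57/16 = ((-57/32)·(48/5)³/6 - (57/16)·(48/5)²/2 - (-19)·((48/5)-3)²/2)/20000 = -3249/5000000 m
Load 3 — applied couple M₀=14 kN·m at a=24/5 m (b=L-a=36/5):
  y_3 = (R_Ax³/6 - M_Ax²/2 - M₀(x-a)²/2)/EI  [x>a] with R_A=42/25, M_A=42/25 = ((42/25)·(48/5)³/6 - (42/25)·(48/5)²/2 - 14·((48/5)-(24/5))²/2)/20000 = 882/1953125 m
Load 4 — triangular load w₀=19 kN/m (0→w₀ over full span):
  y_4 = -w₀x²(L-x)²(x+2L)/(120LEI) = -19·(48/5)²·(12-(48/5))²·((48/5)+2·12)/(120·12·20000) = -114912/9765625 m
Superposition: y = Σ y_i = -9551853/625000000 m ≈ -0.015283 m

y(48/5) = -9551853/625000000 m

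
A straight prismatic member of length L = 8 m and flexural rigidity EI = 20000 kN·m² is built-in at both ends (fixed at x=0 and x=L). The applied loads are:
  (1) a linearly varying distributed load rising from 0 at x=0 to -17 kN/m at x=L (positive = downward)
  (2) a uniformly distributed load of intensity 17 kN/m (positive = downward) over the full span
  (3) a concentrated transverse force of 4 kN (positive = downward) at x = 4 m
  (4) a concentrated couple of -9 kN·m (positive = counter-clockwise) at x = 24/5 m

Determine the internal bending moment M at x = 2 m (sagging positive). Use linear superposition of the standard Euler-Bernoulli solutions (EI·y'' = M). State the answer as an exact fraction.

Load 1 — triangular load w₀=-17 kN/m (0→w₀ over full span):
  M_1 = 3w₀Lx/20 - w₀L²/30 - w₀x³/(6L) = 3·(-17)·8·2/20 - (-17)·8²/30 - (-17)·2³/(6·8) = -17/10 kN·m
Load 2 — uniform load w=17 kN/m over full span:
  M_2 = wLx/2 - wL²/12 - wx²/2 = 17·8·2/2 - 17·8²/12 - 17·2²/2 = 34/3 kN·m
Load 3 — point force P=4 kN at a=4 m (b=L-a=4):
  M_3 = Pb²(3a+b)x/L³ - Pab²/L²  [x≤a] = 4·4²·(3·4+4)·2/8³ - 4·4·4²/8² = 0 kN·m
Load 4 — applied couple M₀=-9 kN·m at a=24/5 m (b=L-a=16/5):
  M_4 = R_Ax - M_A  [x≤a] with R_A=-81/50, M_A=-72/25 = (-81/50)·2 - (-72/25) = -9/25 kN·m
Superposition: M = Σ M_i = 1391/150 kN·m ≈ 9.273333 kN·m

M(2) = 1391/150 kN·m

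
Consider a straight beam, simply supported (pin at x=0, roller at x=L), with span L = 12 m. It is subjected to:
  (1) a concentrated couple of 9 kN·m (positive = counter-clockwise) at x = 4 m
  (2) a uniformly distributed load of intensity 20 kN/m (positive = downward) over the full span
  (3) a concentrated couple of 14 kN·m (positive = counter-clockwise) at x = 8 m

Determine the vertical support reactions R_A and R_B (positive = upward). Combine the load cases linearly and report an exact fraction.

R_A = 1463/12 kN, R_B = 1417/12 kN

Load 1 — applied couple M₀=9 kN·m at a=4 m (b=L-a=8):
  R_A = M₀/L = 9/12 = 3/4 kN
  R_B = -M₀/L = -9/12 = -3/4 kN
Load 2 — uniform load w=20 kN/m over full span:
  R_A = wL/2 = 20·12/2 = 120 kN
  R_B = wL/2 = 20·12/2 = 120 kN
Load 3 — applied couple M₀=14 kN·m at a=8 m (b=L-a=4):
  R_A = M₀/L = 14/12 = 7/6 kN
  R_B = -M₀/L = -14/12 = -7/6 kN
Superposition: R_A = 1463/12 kN, R_B = 1417/12 kN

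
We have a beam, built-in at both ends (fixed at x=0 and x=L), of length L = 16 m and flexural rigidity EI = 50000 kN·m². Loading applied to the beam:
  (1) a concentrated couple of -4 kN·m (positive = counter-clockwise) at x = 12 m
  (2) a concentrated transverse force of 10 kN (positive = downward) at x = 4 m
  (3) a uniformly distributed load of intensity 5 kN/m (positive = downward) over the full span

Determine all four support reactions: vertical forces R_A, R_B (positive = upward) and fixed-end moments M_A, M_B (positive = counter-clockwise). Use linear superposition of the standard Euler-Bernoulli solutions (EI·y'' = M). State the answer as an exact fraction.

Load 1 — applied couple M₀=-4 kN·m at a=12 m (b=L-a=4):
  R_A = 6M₀ab/L³ = 6·(-4)·12·4/16³ = -9/32 kN
  M_A = M₀b(2a-b)/L² = (-4)·4·(2·12-4)/16² = -5/4 kN·m
  R_B = -6M₀ab/L³ = -6·(-4)·12·4/16³ = 9/32 kN
  M_B = M₀a(2b-a)/L² = (-4)·12·(2·4-12)/16² = 3/4 kN·m
Load 2 — point force P=10 kN at a=4 m (b=L-a=12):
  R_A = Pb²(3a+b)/L³ = 10·12²·(3·4+12)/16³ = 135/16 kN
  M_A = Pab²/L² = 10·4·12²/16² = 45/2 kN·m
  R_B = Pa²(a+3b)/L³ = 10·4²·(4+3·12)/16³ = 25/16 kN
  M_B = -Pa²b/L² = -10·4²·12/16² = -15/2 kN·m
Load 3 — uniform load w=5 kN/m over full span:
  R_A = wL/2 = 5·16/2 = 40 kN
  M_A = wL²/12 = 5·16²/12 = 320/3 kN·m
  R_B = wL/2 = 5·16/2 = 40 kN
  M_B = -wL²/12 = -5·16²/12 = -320/3 kN·m
Superposition: R_A = 1541/32 kN, M_A = 1535/12 kN·m, R_B = 1339/32 kN, M_B = -1361/12 kN·m

R_A = 1541/32 kN, M_A = 1535/12 kN·m, R_B = 1339/32 kN, M_B = -1361/12 kN·m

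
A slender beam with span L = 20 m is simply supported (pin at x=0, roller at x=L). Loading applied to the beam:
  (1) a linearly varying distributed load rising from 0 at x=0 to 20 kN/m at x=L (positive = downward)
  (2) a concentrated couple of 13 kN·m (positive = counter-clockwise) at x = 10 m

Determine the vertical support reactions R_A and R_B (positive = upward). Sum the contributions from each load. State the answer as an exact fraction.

R_A = 4039/60 kN, R_B = 7961/60 kN

Load 1 — triangular load w₀=20 kN/m (0→w₀ over full span):
  R_A = w₀L/6 = 20·20/6 = 200/3 kN
  R_B = w₀L/3 = 20·20/3 = 400/3 kN
Load 2 — applied couple M₀=13 kN·m at a=10 m (b=L-a=10):
  R_A = M₀/L = 13/20 kN
  R_B = -M₀/L = -13/20 kN
Superposition: R_A = 4039/60 kN, R_B = 7961/60 kN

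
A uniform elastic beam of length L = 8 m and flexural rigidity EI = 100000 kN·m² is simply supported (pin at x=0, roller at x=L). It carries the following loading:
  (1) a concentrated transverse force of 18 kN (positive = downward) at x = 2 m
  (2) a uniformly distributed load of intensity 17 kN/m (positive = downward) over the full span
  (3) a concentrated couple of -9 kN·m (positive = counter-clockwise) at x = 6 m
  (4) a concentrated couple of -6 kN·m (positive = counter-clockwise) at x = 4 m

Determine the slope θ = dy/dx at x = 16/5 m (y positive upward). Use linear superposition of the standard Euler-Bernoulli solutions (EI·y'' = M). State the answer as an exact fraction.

θ(16/5) = -168059/150000000 rad

Load 1 — point force P=18 kN at a=2 m (b=L-a=6):
  θ_1 = -Pa(2L²-6Lx+3x²+a²)/(6LEI)  [x>a] = -18·2·(2·8²-6·8·(16/5)+3·(16/5)²+2²)/(6·8·100000) = -171/2500000 rad
Load 2 — uniform load w=17 kN/m over full span:
  θ_2 = -w(L³-6Lx²+4x³)/(24EI) = -17·(8³-6·8·(16/5)²+4·(16/5)³)/(24·100000) = -1258/1171875 rad
Load 3 — applied couple M₀=-9 kN·m at a=6 m (b=L-a=2):
  θ_3 = (M₀x²/(2L)+C₁)/EI  [x≤a] with C₁=M₀(3b²-L²)/(6L)=39/4 = ((-9)·(16/5)²/(2·8)+(39/4))/100000 = 399/10000000 rad
Load 4 — applied couple M₀=-6 kN·m at a=4 m (b=L-a=4):
  θ_4 = (M₀x²/(2L)+C₁)/EI  [x≤a] with C₁=M₀(3b²-L²)/(6L)=2 = ((-6)·(16/5)²/(2·8)+2)/100000 = -23/1250000 rad
Superposition: θ = Σ θ_i = -168059/150000000 rad ≈ -0.001120 rad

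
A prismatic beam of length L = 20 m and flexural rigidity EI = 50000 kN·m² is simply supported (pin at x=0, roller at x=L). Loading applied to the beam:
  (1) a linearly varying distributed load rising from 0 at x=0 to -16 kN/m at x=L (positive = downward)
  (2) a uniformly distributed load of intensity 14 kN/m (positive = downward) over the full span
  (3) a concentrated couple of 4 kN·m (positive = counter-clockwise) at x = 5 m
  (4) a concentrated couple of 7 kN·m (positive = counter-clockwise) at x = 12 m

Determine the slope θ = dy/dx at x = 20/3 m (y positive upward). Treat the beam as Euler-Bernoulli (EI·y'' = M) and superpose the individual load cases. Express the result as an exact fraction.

Load 1 — triangular load w₀=-16 kN/m (0→w₀ over full span):
  θ_1 = -w₀(7L⁴-30L²x²+15x⁴)/(360LEI) = -(-16)·(7·20⁴-30·20²·(20/3)²+15·(20/3)⁴)/(360·20·50000) = 832/30375 rad
Load 2 — uniform load w=14 kN/m over full span:
  θ_2 = -w(L³-6Lx²+4x³)/(24EI) = -14·(20³-6·20·(20/3)²+4·(20/3)³)/(24·50000) = -91/2025 rad
Load 3 — applied couple M₀=4 kN·m at a=5 m (b=L-a=15):
  θ_3 = (M₀x²/(2L)-M₀(x-a)+C₁)/EI  [x>a] with C₁=M₀(3b²-L²)/(6L)=55/6 = (4·(20/3)²/(2·20)-4·((20/3)-5)+(55/6))/50000 = 1/7200 rad
Load 4 — applied couple M₀=7 kN·m at a=12 m (b=L-a=8):
  θ_4 = (M₀x²/(2L)+C₁)/EI  [x≤a] with C₁=M₀(3b²-L²)/(6L)=-182/15 = (7·(20/3)²/(2·20)+(-182/15))/50000 = -49/562500 rad
Superposition: θ = Σ θ_i = -2125709/121500000 rad ≈ -0.017496 rad

θ(20/3) = -2125709/121500000 rad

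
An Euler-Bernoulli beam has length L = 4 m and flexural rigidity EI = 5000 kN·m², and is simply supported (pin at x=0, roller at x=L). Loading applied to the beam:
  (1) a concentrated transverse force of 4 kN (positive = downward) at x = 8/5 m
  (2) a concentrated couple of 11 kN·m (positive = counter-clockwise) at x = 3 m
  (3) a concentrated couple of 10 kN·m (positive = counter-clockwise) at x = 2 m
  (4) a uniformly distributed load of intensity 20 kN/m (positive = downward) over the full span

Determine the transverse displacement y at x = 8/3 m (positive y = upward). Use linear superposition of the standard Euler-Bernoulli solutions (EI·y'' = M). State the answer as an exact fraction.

Load 1 — point force P=4 kN at a=8/5 m (b=L-a=12/5):
  y_1 = -Pa(L-x)(2Lx-a²-x²)/(6LEI)  [x>a] = -4·(8/5)·(4-(8/3))·(2·4·(8/3)-(8/5)²-(8/3)²)/(6·4·5000) = -5248/6328125 m
Load 2 — applied couple M₀=11 kN·m at a=3 m (b=L-a=1):
  y_2 = (M₀x³/(6L)+C₁x)/EI  [x≤a] with C₁=M₀(3b²-L²)/(6L)=-143/24 = (11·(8/3)³/(6·4)+(-143/24)·(8/3))/5000 = -583/405000 m
Load 3 — applied couple M₀=10 kN·m at a=2 m (b=L-a=2):
  y_3 = (M₀x³/(6L)-M₀(x-a)²/2+C₁x)/EI  [x>a] with C₁=M₀(3b²-L²)/(6L)=-5/3 = (10·(8/3)³/(6·4)-10·((8/3)-2)²/2+(-5/3)·(8/3))/5000 = 1/4050 m
Load 4 — uniform load w=20 kN/m over full span:
  y_4 = -wx(L³-2Lx²+x³)/(24EI) = -20·(8/3)·(4³-2·4·(8/3)²+(8/3)³)/(24·5000) = -352/30375 m
Superposition: y = Σ y_i = -2067077/151875000 m ≈ -0.013610 m

y(8/3) = -2067077/151875000 m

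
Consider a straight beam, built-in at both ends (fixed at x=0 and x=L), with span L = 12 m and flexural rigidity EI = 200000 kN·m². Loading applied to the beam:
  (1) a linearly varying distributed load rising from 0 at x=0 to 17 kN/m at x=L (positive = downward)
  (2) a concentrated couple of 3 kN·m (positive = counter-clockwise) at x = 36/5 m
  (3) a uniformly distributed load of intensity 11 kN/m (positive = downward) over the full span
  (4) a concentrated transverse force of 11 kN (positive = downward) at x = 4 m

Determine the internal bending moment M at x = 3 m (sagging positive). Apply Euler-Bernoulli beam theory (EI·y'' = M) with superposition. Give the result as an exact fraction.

Load 1 — triangular load w₀=17 kN/m (0→w₀ over full span):
  M_1 = 3w₀Lx/20 - w₀L²/30 - w₀x³/(6L) = 3·17·12·3/20 - 17·12²/30 - 17·3³/(6·12) = 153/40 kN·m
Load 2 — applied couple M₀=3 kN·m at a=36/5 m (b=L-a=24/5):
  M_2 = R_Ax - M_A  [x≤a] with R_A=9/25, M_A=24/25 = (9/25)·3 - (24/25) = 3/25 kN·m
Load 3 — uniform load w=11 kN/m over full span:
  M_3 = wLx/2 - wL²/12 - wx²/2 = 11·12·3/2 - 11·12²/12 - 11·3²/2 = 33/2 kN·m
Load 4 — point force P=11 kN at a=4 m (b=L-a=8):
  M_4 = Pb²(3a+b)x/L³ - Pab²/L²  [x≤a] = 11·8²·(3·4+8)·3/12³ - 11·4·8²/12² = 44/9 kN·m
Superposition: M = Σ M_i = 45601/1800 kN·m ≈ 25.333889 kN·m

M(3) = 45601/1800 kN·m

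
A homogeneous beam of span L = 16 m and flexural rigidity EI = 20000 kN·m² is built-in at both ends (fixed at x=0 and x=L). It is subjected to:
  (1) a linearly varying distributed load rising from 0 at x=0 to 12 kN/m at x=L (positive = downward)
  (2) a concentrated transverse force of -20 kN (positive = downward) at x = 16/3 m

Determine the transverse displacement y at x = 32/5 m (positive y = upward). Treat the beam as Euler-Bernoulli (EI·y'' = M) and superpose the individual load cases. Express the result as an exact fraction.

Load 1 — triangular load w₀=12 kN/m (0→w₀ over full span):
  y_1 = -w₀x²(L-x)²(x+2L)/(120LEI) = -12·(32/5)²·(16-(32/5))²·((32/5)+2·16)/(120·16·20000) = -442368/9765625 m
Load 2 — point force P=-20 kN at a=16/3 m (b=L-a=32/3):
  y_2 = -Pa²(L-x)²(3bL-(3b+a)(L-x))/(6L³EI)  [x>a] = -(-20)·(16/3)²·(16-(32/5))²·(3·(32/3)·16-(3·(32/3)+(16/3))·(16-(32/5)))/(6·16³·20000) = 256/15625 m
Superposition: y = Σ y_i = -282368/9765625 m ≈ -0.028914 m

y(32/5) = -282368/9765625 m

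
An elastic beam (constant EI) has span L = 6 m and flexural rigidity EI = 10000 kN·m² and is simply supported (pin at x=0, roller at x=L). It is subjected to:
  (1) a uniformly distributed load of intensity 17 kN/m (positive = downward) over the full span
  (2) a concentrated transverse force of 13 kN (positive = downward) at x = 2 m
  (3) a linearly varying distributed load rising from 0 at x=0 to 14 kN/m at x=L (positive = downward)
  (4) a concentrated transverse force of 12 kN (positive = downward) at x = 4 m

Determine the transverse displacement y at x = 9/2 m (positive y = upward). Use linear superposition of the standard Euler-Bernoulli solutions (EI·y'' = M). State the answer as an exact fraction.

y(9/2) = -276467/7680000 m

Load 1 — uniform load w=17 kN/m over full span:
  y_1 = -wx(L³-2Lx²+x³)/(24EI) = -17·(9/2)·(6³-2·6·(9/2)²+(9/2)³)/(24·10000) = -26163/1280000 m
Load 2 — point force P=13 kN at a=2 m (b=L-a=4):
  y_2 = -Pa(L-x)(2Lx-a²-x²)/(6LEI)  [x>a] = -13·2·(6-(9/2))·(2·6·(9/2)-2²-(9/2)²)/(6·6·10000) = -1547/480000 m
Load 3 — triangular load w₀=14 kN/m (0→w₀ over full span):
  y_3 = -w₀x(7L⁴-10L²x²+3x⁴)/(360LEI) = -14·(9/2)·(7·6⁴-10·6²·(9/2)²+3·(9/2)⁴)/(360·6·10000) = -22491/2560000 m
Load 4 — point force P=12 kN at a=4 m (b=L-a=2):
  y_4 = -Pa(L-x)(2Lx-a²-x²)/(6LEI)  [x>a] = -12·4·(6-(9/2))·(2·6·(9/2)-4²-(9/2)²)/(6·6·10000) = -71/20000 m
Superposition: y = Σ y_i = -276467/7680000 m ≈ -0.035998 m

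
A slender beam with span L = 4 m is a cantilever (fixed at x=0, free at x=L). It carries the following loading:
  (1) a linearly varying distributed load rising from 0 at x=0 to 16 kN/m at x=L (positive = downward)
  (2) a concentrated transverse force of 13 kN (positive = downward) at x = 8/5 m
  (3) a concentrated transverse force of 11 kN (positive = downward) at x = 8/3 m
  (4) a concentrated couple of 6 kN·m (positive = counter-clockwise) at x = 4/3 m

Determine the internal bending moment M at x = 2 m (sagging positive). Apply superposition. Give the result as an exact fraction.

Load 1 — triangular load w₀=16 kN/m (0→w₀ over full span):
  M_1 = w₀Lx/2 - w₀L²/3 - w₀x³/(6L) = 16·4·2/2 - 16·4²/3 - 16·2³/(6·4) = -80/3 kN·m
Load 2 — point force P=13 kN at a=8/5 m (b=L-a=12/5):
  M_2 = 0  [x>a] = 0 kN·m
Load 3 — point force P=11 kN at a=8/3 m (b=L-a=4/3):
  M_3 = -P(a-x)  [x≤a] = -11·((8/3)-2) = -22/3 kN·m
Load 4 — applied couple M₀=6 kN·m at a=4/3 m (b=L-a=8/3):
  M_4 = 0  [x>a] = 0 kN·m
Superposition: M = Σ M_i = -34 kN·m ≈ -34.000000 kN·m

M(2) = -34 kN·m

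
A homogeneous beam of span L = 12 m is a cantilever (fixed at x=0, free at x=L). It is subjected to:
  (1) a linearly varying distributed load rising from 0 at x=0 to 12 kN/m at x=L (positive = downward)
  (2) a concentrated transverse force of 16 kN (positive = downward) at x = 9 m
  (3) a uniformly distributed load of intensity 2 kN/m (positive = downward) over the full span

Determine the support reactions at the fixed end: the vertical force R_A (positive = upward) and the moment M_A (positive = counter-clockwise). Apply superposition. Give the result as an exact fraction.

Load 1 — triangular load w₀=12 kN/m (0→w₀ over full span):
  R_A = w₀L/2 = 12·12/2 = 72 kN
  M_A = w₀L²/3 = 12·12²/3 = 576 kN·m
Load 2 — point force P=16 kN at a=9 m (b=L-a=3):
  R_A = P = 16 kN
  M_A = Pa = 16·9 = 144 kN·m
Load 3 — uniform load w=2 kN/m over full span:
  R_A = wL = 2·12 = 24 kN
  M_A = wL²/2 = 2·12²/2 = 144 kN·m
Superposition: R_A = 112 kN, M_A = 864 kN·m

R_A = 112 kN, M_A = 864 kN·m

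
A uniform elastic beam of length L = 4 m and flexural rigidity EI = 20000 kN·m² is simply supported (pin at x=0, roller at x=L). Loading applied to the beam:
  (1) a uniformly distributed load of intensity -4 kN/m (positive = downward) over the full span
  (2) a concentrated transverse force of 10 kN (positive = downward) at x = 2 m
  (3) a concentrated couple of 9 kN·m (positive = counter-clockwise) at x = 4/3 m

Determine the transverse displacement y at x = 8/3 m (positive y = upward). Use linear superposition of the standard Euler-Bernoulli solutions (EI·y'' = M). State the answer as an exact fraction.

Load 1 — uniform load w=-4 kN/m over full span:
  y_1 = -wx(L³-2Lx²+x³)/(24EI) = -(-4)·(8/3)·(4³-2·4·(8/3)²+(8/3)³)/(24·20000) = 88/151875 m
Load 2 — point force P=10 kN at a=2 m (b=L-a=2):
  y_2 = -Pa(L-x)(2Lx-a²-x²)/(6LEI)  [x>a] = -10·2·(4-(8/3))·(2·4·(8/3)-2²-(8/3)²)/(6·4·20000) = -23/40500 m
Load 3 — applied couple M₀=9 kN·m at a=4/3 m (b=L-a=8/3):
  y_3 = (M₀x³/(6L)-M₀(x-a)²/2+C₁x)/EI  [x>a] with C₁=M₀(3b²-L²)/(6L)=2 = (9·(8/3)³/(6·4)-9·((8/3)-(4/3))²/2+2·(8/3))/20000 = 1/4500 m
Superposition: y = Σ y_i = 71/303750 m ≈ 0.000234 m

y(8/3) = 71/303750 m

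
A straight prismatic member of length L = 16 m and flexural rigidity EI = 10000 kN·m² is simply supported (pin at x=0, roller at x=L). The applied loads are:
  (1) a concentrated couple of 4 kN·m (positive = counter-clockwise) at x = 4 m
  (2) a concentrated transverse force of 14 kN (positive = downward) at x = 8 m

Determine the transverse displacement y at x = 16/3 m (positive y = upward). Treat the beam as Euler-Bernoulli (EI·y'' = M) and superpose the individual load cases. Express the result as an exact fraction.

Load 1 — applied couple M₀=4 kN·m at a=4 m (b=L-a=12):
  y_1 = (M₀x³/(6L)-M₀(x-a)²/2+C₁x)/EI  [x>a] with C₁=M₀(3b²-L²)/(6L)=22/3 = (4·(16/3)³/(6·16)-4·((16/3)-4)²/2+(22/3)·(16/3))/10000 = 212/50625 m
Load 2 — point force P=14 kN at a=8 m (b=L-a=8):
  y_2 = -Pbx(L²-b²-x²)/(6LEI)  [x≤a] = -14·8·(16/3)·(16²-8²-(16/3)²)/(6·16·10000) = -5152/50625 m
Superposition: y = Σ y_i = -988/10125 m ≈ -0.097580 m

y(16/3) = -988/10125 m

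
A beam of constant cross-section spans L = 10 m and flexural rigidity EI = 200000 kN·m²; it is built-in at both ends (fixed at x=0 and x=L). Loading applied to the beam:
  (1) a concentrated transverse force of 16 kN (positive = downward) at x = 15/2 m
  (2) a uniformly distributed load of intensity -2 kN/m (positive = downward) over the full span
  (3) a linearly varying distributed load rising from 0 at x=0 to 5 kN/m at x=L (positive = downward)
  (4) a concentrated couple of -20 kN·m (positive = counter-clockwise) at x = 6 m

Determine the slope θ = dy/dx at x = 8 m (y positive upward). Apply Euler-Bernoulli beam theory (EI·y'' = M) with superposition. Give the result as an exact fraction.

Load 1 — point force P=16 kN at a=15/2 m (b=L-a=5/2):
  θ_1 = Pa²(L-x)(2bL-(3b+a)(L-x))/(2L³EI)  [x>a] = 16·(15/2)²·(10-8)·(2·(5/2)·10-(3·(5/2)+(15/2))·(10-8))/(2·10³·200000) = 9/100000 rad
Load 2 — uniform load w=-2 kN/m over full span:
  θ_2 = -wx(L-x)(L-2x)/(12EI) = -(-2)·8·(10-8)·(10-2·8)/(12·200000) = -1/12500 rad
Load 3 — triangular load w₀=5 kN/m (0→w₀ over full span):
  θ_3 = -w₀(2x(L-x)(L-2x)(x+2L)+x²(L-x)²)/(120LEI) = -5·(2·8·(10-8)·(10-2·8)·(8+2·10)+8²·(10-8)²)/(120·10·200000) = 1/9375 rad
Load 4 — applied couple M₀=-20 kN·m at a=6 m (b=L-a=4):
  θ_4 = (R_Ax²/2 - M_Ax - M₀(x-a))/EI  [x>a] with R_A=-72/25, M_A=-32/5 = ((-72/25)·8²/2 - (-32/5)·8 - (-20)·(8-6))/200000 = -3/625000 rad
Superposition: θ = Σ θ_i = 839/7500000 rad ≈ 0.000112 rad

θ(8) = 839/7500000 rad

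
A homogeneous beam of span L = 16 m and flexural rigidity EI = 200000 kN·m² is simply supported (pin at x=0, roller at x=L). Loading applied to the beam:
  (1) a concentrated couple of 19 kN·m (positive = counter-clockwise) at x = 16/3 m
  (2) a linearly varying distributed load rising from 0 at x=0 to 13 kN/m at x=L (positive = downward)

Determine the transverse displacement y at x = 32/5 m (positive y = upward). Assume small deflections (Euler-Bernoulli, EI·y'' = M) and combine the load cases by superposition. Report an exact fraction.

Load 1 — applied couple M₀=19 kN·m at a=16/3 m (b=L-a=32/3):
  y_1 = (M₀x³/(6L)-M₀(x-a)²/2+C₁x)/EI  [x>a] with C₁=M₀(3b²-L²)/(6L)=152/9 = (19·(32/5)³/(6·16)-19·((32/5)-(16/3))²/2+(152/9)·(32/5))/200000 = 874/1171875 m
Load 2 — triangular load w₀=13 kN/m (0→w₀ over full span):
  y_2 = -w₀x(7L⁴-10L²x²+3x⁴)/(360LEI) = -13·(32/5)·(7·16⁴-10·16²·(32/5)²+3·(32/5)⁴)/(360·16·200000) = -3797248/146484375 m
Superposition: y = Σ y_i = -3687998/146484375 m ≈ -0.025177 m

y(32/5) = -3687998/146484375 m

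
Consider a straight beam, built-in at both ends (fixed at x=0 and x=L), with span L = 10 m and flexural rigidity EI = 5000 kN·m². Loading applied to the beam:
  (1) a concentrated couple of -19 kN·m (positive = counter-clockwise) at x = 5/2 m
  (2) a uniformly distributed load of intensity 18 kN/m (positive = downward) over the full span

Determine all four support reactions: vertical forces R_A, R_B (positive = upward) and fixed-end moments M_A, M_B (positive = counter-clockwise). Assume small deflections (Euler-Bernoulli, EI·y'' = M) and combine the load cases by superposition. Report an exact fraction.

R_A = 7029/80 kN, M_A = 2457/16 kN·m, R_B = 7371/80 kN, M_B = -2495/16 kN·m

Load 1 — applied couple M₀=-19 kN·m at a=5/2 m (b=L-a=15/2):
  R_A = 6M₀ab/L³ = 6·(-19)·(5/2)·(15/2)/10³ = -171/80 kN
  M_A = M₀b(2a-b)/L² = (-19)·(15/2)·(2·(5/2)-(15/2))/10² = 57/16 kN·m
  R_B = -6M₀ab/L³ = -6·(-19)·(5/2)·(15/2)/10³ = 171/80 kN
  M_B = M₀a(2b-a)/L² = (-19)·(5/2)·(2·(15/2)-(5/2))/10² = -95/16 kN·m
Load 2 — uniform load w=18 kN/m over full span:
  R_A = wL/2 = 18·10/2 = 90 kN
  M_A = wL²/12 = 18·10²/12 = 150 kN·m
  R_B = wL/2 = 18·10/2 = 90 kN
  M_B = -wL²/12 = -18·10²/12 = -150 kN·m
Superposition: R_A = 7029/80 kN, M_A = 2457/16 kN·m, R_B = 7371/80 kN, M_B = -2495/16 kN·m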